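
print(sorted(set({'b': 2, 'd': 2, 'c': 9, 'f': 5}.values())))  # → [2, 5, 9]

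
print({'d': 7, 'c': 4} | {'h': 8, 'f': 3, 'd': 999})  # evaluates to {'d': 999, 'c': 4, 'h': 8, 'f': 3}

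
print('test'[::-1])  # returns tset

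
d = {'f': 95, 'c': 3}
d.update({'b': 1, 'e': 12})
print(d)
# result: {'f': 95, 'c': 3, 'b': 1, 'e': 12}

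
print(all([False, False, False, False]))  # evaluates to False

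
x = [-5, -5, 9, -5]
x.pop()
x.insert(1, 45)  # [-5, 45, -5, 9]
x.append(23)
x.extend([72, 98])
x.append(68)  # [-5, 45, -5, 9, 23, 72, 98, 68]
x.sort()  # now [-5, -5, 9, 23, 45, 68, 72, 98]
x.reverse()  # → [98, 72, 68, 45, 23, 9, -5, -5]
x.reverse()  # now [-5, -5, 9, 23, 45, 68, 72, 98]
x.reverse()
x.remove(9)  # [98, 72, 68, 45, 23, -5, -5]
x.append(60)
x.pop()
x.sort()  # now [-5, -5, 23, 45, 68, 72, 98]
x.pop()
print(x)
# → [-5, -5, 23, 45, 68, 72]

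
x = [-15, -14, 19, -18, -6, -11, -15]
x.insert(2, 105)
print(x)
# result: [-15, -14, 105, 19, -18, -6, -11, -15]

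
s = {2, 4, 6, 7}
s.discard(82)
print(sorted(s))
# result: [2, 4, 6, 7]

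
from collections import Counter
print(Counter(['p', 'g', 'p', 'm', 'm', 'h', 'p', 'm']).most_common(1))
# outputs [('p', 3)]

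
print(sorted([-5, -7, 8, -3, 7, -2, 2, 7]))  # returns [-7, -5, -3, -2, 2, 7, 7, 8]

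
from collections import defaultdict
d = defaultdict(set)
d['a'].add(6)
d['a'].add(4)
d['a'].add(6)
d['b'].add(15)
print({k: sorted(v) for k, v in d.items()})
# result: {'a': [4, 6], 'b': [15]}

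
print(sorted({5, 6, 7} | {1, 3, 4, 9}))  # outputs [1, 3, 4, 5, 6, 7, 9]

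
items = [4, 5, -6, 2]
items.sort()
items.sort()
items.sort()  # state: [-6, 2, 4, 5]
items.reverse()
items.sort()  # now [-6, 2, 4, 5]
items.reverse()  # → [5, 4, 2, -6]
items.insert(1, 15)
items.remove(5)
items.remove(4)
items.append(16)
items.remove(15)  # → [2, -6, 16]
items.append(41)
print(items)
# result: [2, -6, 16, 41]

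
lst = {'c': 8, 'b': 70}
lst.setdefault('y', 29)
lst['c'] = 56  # {'c': 56, 'b': 70, 'y': 29}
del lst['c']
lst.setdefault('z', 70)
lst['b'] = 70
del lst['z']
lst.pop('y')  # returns 29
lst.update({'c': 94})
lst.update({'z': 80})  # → {'b': 70, 'c': 94, 'z': 80}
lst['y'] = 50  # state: {'b': 70, 'c': 94, 'z': 80, 'y': 50}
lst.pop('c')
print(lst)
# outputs {'b': 70, 'z': 80, 'y': 50}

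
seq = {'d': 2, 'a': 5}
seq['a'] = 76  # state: {'d': 2, 'a': 76}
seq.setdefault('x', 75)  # 75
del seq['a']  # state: {'d': 2, 'x': 75}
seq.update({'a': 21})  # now {'d': 2, 'x': 75, 'a': 21}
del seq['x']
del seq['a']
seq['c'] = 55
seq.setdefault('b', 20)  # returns 20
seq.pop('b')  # 20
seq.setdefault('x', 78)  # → 78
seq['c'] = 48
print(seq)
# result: {'d': 2, 'c': 48, 'x': 78}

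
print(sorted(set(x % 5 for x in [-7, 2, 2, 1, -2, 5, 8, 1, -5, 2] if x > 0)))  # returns [0, 1, 2, 3]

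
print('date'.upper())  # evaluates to DATE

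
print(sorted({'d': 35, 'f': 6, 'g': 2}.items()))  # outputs [('d', 35), ('f', 6), ('g', 2)]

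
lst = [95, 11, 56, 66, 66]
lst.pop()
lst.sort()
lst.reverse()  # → [95, 66, 56, 11]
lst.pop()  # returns 11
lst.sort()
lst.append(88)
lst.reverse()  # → [88, 95, 66, 56]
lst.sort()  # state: [56, 66, 88, 95]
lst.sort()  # [56, 66, 88, 95]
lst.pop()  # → 95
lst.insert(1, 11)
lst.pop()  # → 88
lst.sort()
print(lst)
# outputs [11, 56, 66]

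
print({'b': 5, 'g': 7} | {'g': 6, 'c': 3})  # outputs {'b': 5, 'g': 6, 'c': 3}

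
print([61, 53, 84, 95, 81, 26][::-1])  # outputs [26, 81, 95, 84, 53, 61]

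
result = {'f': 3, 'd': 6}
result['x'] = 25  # {'f': 3, 'd': 6, 'x': 25}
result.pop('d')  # 6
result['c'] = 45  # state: {'f': 3, 'x': 25, 'c': 45}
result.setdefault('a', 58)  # 58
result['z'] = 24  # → {'f': 3, 'x': 25, 'c': 45, 'a': 58, 'z': 24}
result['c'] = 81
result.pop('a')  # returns 58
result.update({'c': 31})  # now {'f': 3, 'x': 25, 'c': 31, 'z': 24}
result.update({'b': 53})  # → {'f': 3, 'x': 25, 'c': 31, 'z': 24, 'b': 53}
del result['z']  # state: {'f': 3, 'x': 25, 'c': 31, 'b': 53}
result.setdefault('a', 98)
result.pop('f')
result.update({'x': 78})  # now {'x': 78, 'c': 31, 'b': 53, 'a': 98}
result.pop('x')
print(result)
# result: {'c': 31, 'b': 53, 'a': 98}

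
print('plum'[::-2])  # ml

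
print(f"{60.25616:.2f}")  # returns 60.26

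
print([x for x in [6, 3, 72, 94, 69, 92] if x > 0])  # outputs [6, 3, 72, 94, 69, 92]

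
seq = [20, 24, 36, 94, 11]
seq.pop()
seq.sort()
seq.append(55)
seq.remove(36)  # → [20, 24, 94, 55]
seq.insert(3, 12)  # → [20, 24, 94, 12, 55]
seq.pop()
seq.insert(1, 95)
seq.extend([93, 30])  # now [20, 95, 24, 94, 12, 93, 30]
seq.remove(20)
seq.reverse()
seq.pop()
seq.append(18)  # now [30, 93, 12, 94, 24, 18]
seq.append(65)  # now [30, 93, 12, 94, 24, 18, 65]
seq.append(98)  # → [30, 93, 12, 94, 24, 18, 65, 98]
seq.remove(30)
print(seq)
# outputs [93, 12, 94, 24, 18, 65, 98]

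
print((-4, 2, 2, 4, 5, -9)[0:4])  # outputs (-4, 2, 2, 4)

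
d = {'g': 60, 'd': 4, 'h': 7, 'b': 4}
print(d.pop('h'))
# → 7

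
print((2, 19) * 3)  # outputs (2, 19, 2, 19, 2, 19)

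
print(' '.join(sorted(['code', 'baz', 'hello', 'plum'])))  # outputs baz code hello plum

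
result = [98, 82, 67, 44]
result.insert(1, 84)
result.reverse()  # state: [44, 67, 82, 84, 98]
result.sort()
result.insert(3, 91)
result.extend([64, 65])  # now [44, 67, 82, 91, 84, 98, 64, 65]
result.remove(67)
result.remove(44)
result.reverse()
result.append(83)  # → [65, 64, 98, 84, 91, 82, 83]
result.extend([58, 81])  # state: [65, 64, 98, 84, 91, 82, 83, 58, 81]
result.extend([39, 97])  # [65, 64, 98, 84, 91, 82, 83, 58, 81, 39, 97]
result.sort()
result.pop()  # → 98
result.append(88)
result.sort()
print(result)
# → [39, 58, 64, 65, 81, 82, 83, 84, 88, 91, 97]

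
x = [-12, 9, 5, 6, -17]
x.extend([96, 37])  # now [-12, 9, 5, 6, -17, 96, 37]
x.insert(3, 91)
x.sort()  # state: [-17, -12, 5, 6, 9, 37, 91, 96]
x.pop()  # 96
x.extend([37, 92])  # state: [-17, -12, 5, 6, 9, 37, 91, 37, 92]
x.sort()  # [-17, -12, 5, 6, 9, 37, 37, 91, 92]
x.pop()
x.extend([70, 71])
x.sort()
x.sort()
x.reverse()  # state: [91, 71, 70, 37, 37, 9, 6, 5, -12, -17]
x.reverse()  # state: [-17, -12, 5, 6, 9, 37, 37, 70, 71, 91]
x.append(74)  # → [-17, -12, 5, 6, 9, 37, 37, 70, 71, 91, 74]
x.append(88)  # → [-17, -12, 5, 6, 9, 37, 37, 70, 71, 91, 74, 88]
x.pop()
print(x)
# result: [-17, -12, 5, 6, 9, 37, 37, 70, 71, 91, 74]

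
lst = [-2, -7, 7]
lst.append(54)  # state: [-2, -7, 7, 54]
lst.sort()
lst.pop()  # 54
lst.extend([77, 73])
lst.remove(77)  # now [-7, -2, 7, 73]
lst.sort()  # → [-7, -2, 7, 73]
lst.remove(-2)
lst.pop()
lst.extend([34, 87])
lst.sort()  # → [-7, 7, 34, 87]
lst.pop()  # 87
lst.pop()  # 34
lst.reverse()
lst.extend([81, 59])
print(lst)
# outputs [7, -7, 81, 59]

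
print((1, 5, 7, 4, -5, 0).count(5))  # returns 1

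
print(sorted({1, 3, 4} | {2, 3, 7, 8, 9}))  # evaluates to [1, 2, 3, 4, 7, 8, 9]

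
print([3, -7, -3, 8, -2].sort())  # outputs None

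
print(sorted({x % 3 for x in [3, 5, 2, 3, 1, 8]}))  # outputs [0, 1, 2]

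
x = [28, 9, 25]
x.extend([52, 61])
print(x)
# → [28, 9, 25, 52, 61]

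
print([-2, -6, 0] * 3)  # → [-2, -6, 0, -2, -6, 0, -2, -6, 0]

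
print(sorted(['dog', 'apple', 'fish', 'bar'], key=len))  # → ['dog', 'bar', 'fish', 'apple']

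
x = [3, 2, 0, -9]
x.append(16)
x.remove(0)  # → [3, 2, -9, 16]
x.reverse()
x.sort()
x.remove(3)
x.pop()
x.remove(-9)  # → [2]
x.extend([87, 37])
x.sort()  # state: [2, 37, 87]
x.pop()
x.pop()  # 37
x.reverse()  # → [2]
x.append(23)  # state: [2, 23]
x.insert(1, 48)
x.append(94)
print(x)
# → [2, 48, 23, 94]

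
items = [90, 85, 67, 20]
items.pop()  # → 20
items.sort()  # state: [67, 85, 90]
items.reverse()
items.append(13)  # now [90, 85, 67, 13]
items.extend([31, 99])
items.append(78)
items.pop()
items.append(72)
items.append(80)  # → [90, 85, 67, 13, 31, 99, 72, 80]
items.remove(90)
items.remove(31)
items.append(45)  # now [85, 67, 13, 99, 72, 80, 45]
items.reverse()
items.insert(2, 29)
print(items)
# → [45, 80, 29, 72, 99, 13, 67, 85]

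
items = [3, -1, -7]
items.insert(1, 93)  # [3, 93, -1, -7]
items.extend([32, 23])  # [3, 93, -1, -7, 32, 23]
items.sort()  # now [-7, -1, 3, 23, 32, 93]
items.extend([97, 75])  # [-7, -1, 3, 23, 32, 93, 97, 75]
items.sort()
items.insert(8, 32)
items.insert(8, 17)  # [-7, -1, 3, 23, 32, 75, 93, 97, 17, 32]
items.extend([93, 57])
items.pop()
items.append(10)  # [-7, -1, 3, 23, 32, 75, 93, 97, 17, 32, 93, 10]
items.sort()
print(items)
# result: [-7, -1, 3, 10, 17, 23, 32, 32, 75, 93, 93, 97]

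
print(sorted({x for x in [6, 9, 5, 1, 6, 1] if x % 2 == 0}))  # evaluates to [6]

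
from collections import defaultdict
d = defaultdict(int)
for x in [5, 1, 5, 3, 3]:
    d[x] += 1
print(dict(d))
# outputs {5: 2, 1: 1, 3: 2}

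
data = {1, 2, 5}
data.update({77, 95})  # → {1, 2, 5, 77, 95}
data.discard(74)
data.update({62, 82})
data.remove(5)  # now {1, 2, 62, 77, 82, 95}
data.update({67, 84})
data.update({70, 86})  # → {1, 2, 62, 67, 70, 77, 82, 84, 86, 95}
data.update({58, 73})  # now {1, 2, 58, 62, 67, 70, 73, 77, 82, 84, 86, 95}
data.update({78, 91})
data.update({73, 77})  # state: {1, 2, 58, 62, 67, 70, 73, 77, 78, 82, 84, 86, 91, 95}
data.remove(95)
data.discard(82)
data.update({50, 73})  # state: {1, 2, 50, 58, 62, 67, 70, 73, 77, 78, 84, 86, 91}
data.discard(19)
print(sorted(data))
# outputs [1, 2, 50, 58, 62, 67, 70, 73, 77, 78, 84, 86, 91]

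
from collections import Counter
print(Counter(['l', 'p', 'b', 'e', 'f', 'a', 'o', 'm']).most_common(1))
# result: [('l', 1)]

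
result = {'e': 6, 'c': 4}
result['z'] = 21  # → {'e': 6, 'c': 4, 'z': 21}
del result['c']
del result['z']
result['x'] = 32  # {'e': 6, 'x': 32}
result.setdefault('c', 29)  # 29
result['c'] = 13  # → {'e': 6, 'x': 32, 'c': 13}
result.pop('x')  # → 32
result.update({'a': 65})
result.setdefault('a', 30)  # 65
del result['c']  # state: {'e': 6, 'a': 65}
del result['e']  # {'a': 65}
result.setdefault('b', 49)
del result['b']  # {'a': 65}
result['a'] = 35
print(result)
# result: {'a': 35}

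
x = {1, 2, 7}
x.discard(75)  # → {1, 2, 7}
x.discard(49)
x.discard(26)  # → {1, 2, 7}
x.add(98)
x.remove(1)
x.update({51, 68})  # {2, 7, 51, 68, 98}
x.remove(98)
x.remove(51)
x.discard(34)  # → {2, 7, 68}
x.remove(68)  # {2, 7}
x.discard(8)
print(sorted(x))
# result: [2, 7]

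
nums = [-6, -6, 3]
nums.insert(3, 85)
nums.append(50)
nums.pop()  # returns 50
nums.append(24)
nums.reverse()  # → [24, 85, 3, -6, -6]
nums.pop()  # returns -6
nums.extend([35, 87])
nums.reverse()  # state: [87, 35, -6, 3, 85, 24]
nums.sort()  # [-6, 3, 24, 35, 85, 87]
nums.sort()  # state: [-6, 3, 24, 35, 85, 87]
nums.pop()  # 87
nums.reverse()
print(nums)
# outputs [85, 35, 24, 3, -6]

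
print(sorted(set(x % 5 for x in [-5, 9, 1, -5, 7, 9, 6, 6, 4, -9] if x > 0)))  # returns [1, 2, 4]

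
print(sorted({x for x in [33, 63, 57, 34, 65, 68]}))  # [33, 34, 57, 63, 65, 68]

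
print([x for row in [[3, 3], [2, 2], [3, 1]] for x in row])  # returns [3, 3, 2, 2, 3, 1]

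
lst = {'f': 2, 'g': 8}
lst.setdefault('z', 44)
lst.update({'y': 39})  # {'f': 2, 'g': 8, 'z': 44, 'y': 39}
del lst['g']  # {'f': 2, 'z': 44, 'y': 39}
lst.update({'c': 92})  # {'f': 2, 'z': 44, 'y': 39, 'c': 92}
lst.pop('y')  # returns 39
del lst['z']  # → {'f': 2, 'c': 92}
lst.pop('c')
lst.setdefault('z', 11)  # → 11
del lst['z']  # {'f': 2}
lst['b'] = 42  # {'f': 2, 'b': 42}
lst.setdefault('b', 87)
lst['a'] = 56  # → {'f': 2, 'b': 42, 'a': 56}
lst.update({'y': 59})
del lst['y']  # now {'f': 2, 'b': 42, 'a': 56}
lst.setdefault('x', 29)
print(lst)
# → {'f': 2, 'b': 42, 'a': 56, 'x': 29}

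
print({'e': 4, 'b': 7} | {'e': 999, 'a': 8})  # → {'e': 999, 'b': 7, 'a': 8}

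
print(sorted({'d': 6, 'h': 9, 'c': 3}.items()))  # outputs [('c', 3), ('d', 6), ('h', 9)]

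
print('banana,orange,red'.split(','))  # ['banana', 'orange', 'red']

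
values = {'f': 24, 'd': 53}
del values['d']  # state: {'f': 24}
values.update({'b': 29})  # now {'f': 24, 'b': 29}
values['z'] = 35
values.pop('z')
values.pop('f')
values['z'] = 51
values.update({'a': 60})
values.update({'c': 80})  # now {'b': 29, 'z': 51, 'a': 60, 'c': 80}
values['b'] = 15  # {'b': 15, 'z': 51, 'a': 60, 'c': 80}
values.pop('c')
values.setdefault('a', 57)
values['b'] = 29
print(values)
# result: {'b': 29, 'z': 51, 'a': 60}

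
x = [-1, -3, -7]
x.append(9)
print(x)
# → [-1, -3, -7, 9]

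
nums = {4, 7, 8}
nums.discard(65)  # {4, 7, 8}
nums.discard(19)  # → {4, 7, 8}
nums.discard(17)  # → {4, 7, 8}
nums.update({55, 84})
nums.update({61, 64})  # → {4, 7, 8, 55, 61, 64, 84}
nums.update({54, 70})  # {4, 7, 8, 54, 55, 61, 64, 70, 84}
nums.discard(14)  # {4, 7, 8, 54, 55, 61, 64, 70, 84}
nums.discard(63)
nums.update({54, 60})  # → {4, 7, 8, 54, 55, 60, 61, 64, 70, 84}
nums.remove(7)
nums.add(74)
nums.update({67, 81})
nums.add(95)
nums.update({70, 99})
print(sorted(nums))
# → [4, 8, 54, 55, 60, 61, 64, 67, 70, 74, 81, 84, 95, 99]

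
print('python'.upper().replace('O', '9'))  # PYTH9N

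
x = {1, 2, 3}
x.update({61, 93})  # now {1, 2, 3, 61, 93}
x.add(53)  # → {1, 2, 3, 53, 61, 93}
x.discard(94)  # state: {1, 2, 3, 53, 61, 93}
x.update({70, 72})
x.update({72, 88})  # {1, 2, 3, 53, 61, 70, 72, 88, 93}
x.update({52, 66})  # {1, 2, 3, 52, 53, 61, 66, 70, 72, 88, 93}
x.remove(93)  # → {1, 2, 3, 52, 53, 61, 66, 70, 72, 88}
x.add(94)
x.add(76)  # {1, 2, 3, 52, 53, 61, 66, 70, 72, 76, 88, 94}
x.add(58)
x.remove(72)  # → {1, 2, 3, 52, 53, 58, 61, 66, 70, 76, 88, 94}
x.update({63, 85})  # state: {1, 2, 3, 52, 53, 58, 61, 63, 66, 70, 76, 85, 88, 94}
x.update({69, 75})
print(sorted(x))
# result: [1, 2, 3, 52, 53, 58, 61, 63, 66, 69, 70, 75, 76, 85, 88, 94]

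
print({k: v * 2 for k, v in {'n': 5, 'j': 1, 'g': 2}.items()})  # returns {'n': 10, 'j': 2, 'g': 4}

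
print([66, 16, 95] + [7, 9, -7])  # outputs [66, 16, 95, 7, 9, -7]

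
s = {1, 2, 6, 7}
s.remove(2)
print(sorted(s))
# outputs [1, 6, 7]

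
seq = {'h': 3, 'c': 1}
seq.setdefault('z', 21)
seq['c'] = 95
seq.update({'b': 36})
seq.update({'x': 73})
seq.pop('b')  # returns 36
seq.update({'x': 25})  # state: {'h': 3, 'c': 95, 'z': 21, 'x': 25}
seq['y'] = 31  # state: {'h': 3, 'c': 95, 'z': 21, 'x': 25, 'y': 31}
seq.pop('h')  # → 3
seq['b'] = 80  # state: {'c': 95, 'z': 21, 'x': 25, 'y': 31, 'b': 80}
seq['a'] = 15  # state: {'c': 95, 'z': 21, 'x': 25, 'y': 31, 'b': 80, 'a': 15}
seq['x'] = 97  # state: {'c': 95, 'z': 21, 'x': 97, 'y': 31, 'b': 80, 'a': 15}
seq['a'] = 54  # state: {'c': 95, 'z': 21, 'x': 97, 'y': 31, 'b': 80, 'a': 54}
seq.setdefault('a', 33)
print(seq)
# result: {'c': 95, 'z': 21, 'x': 97, 'y': 31, 'b': 80, 'a': 54}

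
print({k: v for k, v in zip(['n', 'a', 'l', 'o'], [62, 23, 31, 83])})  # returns {'n': 62, 'a': 23, 'l': 31, 'o': 83}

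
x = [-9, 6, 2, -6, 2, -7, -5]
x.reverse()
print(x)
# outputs [-5, -7, 2, -6, 2, 6, -9]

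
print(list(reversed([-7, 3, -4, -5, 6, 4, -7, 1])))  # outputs [1, -7, 4, 6, -5, -4, 3, -7]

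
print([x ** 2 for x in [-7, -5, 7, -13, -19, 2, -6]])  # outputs [49, 25, 49, 169, 361, 4, 36]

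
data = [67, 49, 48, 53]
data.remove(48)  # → [67, 49, 53]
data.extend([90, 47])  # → [67, 49, 53, 90, 47]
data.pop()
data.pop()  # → 90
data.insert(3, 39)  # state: [67, 49, 53, 39]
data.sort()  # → [39, 49, 53, 67]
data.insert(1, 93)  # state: [39, 93, 49, 53, 67]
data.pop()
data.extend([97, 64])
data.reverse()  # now [64, 97, 53, 49, 93, 39]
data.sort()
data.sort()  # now [39, 49, 53, 64, 93, 97]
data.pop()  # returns 97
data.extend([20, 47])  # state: [39, 49, 53, 64, 93, 20, 47]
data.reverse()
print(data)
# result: [47, 20, 93, 64, 53, 49, 39]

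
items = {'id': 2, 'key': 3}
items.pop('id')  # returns 2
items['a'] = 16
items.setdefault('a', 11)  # 16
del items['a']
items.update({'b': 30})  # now {'key': 3, 'b': 30}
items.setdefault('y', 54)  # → 54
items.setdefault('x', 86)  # 86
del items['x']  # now {'key': 3, 'b': 30, 'y': 54}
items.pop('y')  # 54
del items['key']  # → {'b': 30}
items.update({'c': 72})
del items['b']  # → {'c': 72}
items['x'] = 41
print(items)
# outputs {'c': 72, 'x': 41}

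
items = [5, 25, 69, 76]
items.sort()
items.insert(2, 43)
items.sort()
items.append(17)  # [5, 25, 43, 69, 76, 17]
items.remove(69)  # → [5, 25, 43, 76, 17]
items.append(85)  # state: [5, 25, 43, 76, 17, 85]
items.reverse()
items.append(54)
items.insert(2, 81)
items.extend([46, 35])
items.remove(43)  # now [85, 17, 81, 76, 25, 5, 54, 46, 35]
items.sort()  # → [5, 17, 25, 35, 46, 54, 76, 81, 85]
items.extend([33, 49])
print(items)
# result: [5, 17, 25, 35, 46, 54, 76, 81, 85, 33, 49]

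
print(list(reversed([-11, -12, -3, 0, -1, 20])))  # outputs [20, -1, 0, -3, -12, -11]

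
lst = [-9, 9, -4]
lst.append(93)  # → [-9, 9, -4, 93]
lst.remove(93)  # [-9, 9, -4]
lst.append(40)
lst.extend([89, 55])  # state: [-9, 9, -4, 40, 89, 55]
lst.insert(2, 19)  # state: [-9, 9, 19, -4, 40, 89, 55]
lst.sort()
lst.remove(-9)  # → [-4, 9, 19, 40, 55, 89]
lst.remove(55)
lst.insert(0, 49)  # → [49, -4, 9, 19, 40, 89]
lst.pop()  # 89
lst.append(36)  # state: [49, -4, 9, 19, 40, 36]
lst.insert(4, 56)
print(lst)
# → [49, -4, 9, 19, 56, 40, 36]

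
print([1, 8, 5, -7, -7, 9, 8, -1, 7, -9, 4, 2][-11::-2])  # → [8]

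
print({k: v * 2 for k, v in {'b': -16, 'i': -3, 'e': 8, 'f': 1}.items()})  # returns {'b': -32, 'i': -6, 'e': 16, 'f': 2}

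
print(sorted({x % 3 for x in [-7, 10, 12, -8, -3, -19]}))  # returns [0, 1, 2]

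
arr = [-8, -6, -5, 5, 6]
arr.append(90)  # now [-8, -6, -5, 5, 6, 90]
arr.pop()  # 90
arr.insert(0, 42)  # [42, -8, -6, -5, 5, 6]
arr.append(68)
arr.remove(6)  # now [42, -8, -6, -5, 5, 68]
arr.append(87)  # [42, -8, -6, -5, 5, 68, 87]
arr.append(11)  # [42, -8, -6, -5, 5, 68, 87, 11]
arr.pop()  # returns 11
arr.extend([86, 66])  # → [42, -8, -6, -5, 5, 68, 87, 86, 66]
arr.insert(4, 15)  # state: [42, -8, -6, -5, 15, 5, 68, 87, 86, 66]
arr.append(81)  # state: [42, -8, -6, -5, 15, 5, 68, 87, 86, 66, 81]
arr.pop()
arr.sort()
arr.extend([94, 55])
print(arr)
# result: [-8, -6, -5, 5, 15, 42, 66, 68, 86, 87, 94, 55]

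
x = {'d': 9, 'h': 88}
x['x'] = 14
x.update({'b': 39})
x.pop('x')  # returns 14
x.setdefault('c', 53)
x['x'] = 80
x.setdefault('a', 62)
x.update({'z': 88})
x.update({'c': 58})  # {'d': 9, 'h': 88, 'b': 39, 'c': 58, 'x': 80, 'a': 62, 'z': 88}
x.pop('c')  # 58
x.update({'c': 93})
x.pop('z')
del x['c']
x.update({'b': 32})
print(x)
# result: {'d': 9, 'h': 88, 'b': 32, 'x': 80, 'a': 62}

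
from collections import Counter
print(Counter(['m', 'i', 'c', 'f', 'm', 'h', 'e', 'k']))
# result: Counter({'m': 2, 'i': 1, 'c': 1, 'f': 1, 'h': 1, 'e': 1, 'k': 1})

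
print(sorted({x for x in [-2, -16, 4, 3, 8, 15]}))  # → [-16, -2, 3, 4, 8, 15]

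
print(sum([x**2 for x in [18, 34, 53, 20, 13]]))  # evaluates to 4858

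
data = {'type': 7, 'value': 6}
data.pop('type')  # 7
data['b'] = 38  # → {'value': 6, 'b': 38}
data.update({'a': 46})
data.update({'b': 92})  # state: {'value': 6, 'b': 92, 'a': 46}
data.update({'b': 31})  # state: {'value': 6, 'b': 31, 'a': 46}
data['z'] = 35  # {'value': 6, 'b': 31, 'a': 46, 'z': 35}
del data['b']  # {'value': 6, 'a': 46, 'z': 35}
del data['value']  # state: {'a': 46, 'z': 35}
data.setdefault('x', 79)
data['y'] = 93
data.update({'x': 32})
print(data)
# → {'a': 46, 'z': 35, 'x': 32, 'y': 93}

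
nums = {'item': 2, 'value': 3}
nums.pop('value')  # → 3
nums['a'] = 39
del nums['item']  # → {'a': 39}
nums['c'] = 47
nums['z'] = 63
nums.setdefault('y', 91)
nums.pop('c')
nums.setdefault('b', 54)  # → 54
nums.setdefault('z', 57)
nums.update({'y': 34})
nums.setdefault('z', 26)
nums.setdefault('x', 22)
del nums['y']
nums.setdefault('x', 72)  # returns 22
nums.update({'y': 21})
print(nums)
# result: {'a': 39, 'z': 63, 'b': 54, 'x': 22, 'y': 21}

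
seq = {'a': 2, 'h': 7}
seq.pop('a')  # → 2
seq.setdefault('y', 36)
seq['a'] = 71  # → {'h': 7, 'y': 36, 'a': 71}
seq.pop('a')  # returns 71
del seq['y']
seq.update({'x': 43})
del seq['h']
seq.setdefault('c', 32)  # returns 32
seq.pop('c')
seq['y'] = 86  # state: {'x': 43, 'y': 86}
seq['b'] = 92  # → {'x': 43, 'y': 86, 'b': 92}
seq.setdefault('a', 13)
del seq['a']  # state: {'x': 43, 'y': 86, 'b': 92}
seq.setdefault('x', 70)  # 43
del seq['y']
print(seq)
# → {'x': 43, 'b': 92}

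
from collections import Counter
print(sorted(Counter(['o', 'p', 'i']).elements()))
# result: ['i', 'o', 'p']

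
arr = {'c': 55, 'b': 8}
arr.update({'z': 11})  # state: {'c': 55, 'b': 8, 'z': 11}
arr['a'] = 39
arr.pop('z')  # 11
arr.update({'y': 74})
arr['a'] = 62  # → {'c': 55, 'b': 8, 'a': 62, 'y': 74}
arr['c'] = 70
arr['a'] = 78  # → {'c': 70, 'b': 8, 'a': 78, 'y': 74}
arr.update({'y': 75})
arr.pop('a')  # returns 78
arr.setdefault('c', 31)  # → 70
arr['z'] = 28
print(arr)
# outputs {'c': 70, 'b': 8, 'y': 75, 'z': 28}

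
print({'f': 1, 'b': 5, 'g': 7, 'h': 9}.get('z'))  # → None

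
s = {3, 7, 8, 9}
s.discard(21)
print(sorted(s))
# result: [3, 7, 8, 9]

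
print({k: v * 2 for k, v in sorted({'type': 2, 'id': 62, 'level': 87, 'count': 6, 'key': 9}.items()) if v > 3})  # {'count': 12, 'id': 124, 'key': 18, 'level': 174}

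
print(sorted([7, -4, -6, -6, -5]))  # [-6, -6, -5, -4, 7]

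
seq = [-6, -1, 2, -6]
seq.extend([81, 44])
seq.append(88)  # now [-6, -1, 2, -6, 81, 44, 88]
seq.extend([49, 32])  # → [-6, -1, 2, -6, 81, 44, 88, 49, 32]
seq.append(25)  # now [-6, -1, 2, -6, 81, 44, 88, 49, 32, 25]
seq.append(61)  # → [-6, -1, 2, -6, 81, 44, 88, 49, 32, 25, 61]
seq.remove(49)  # [-6, -1, 2, -6, 81, 44, 88, 32, 25, 61]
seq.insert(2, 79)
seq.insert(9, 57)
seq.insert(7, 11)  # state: [-6, -1, 79, 2, -6, 81, 44, 11, 88, 32, 57, 25, 61]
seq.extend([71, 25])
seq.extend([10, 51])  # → [-6, -1, 79, 2, -6, 81, 44, 11, 88, 32, 57, 25, 61, 71, 25, 10, 51]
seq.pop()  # 51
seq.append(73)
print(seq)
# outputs [-6, -1, 79, 2, -6, 81, 44, 11, 88, 32, 57, 25, 61, 71, 25, 10, 73]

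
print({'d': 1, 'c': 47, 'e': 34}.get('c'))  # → 47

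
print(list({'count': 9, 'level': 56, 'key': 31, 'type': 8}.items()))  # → [('count', 9), ('level', 56), ('key', 31), ('type', 8)]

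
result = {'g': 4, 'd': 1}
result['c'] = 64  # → {'g': 4, 'd': 1, 'c': 64}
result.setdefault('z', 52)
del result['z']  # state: {'g': 4, 'd': 1, 'c': 64}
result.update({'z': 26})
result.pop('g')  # 4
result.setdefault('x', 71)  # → 71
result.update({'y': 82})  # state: {'d': 1, 'c': 64, 'z': 26, 'x': 71, 'y': 82}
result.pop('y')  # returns 82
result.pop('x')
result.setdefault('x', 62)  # 62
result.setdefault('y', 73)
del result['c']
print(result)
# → {'d': 1, 'z': 26, 'x': 62, 'y': 73}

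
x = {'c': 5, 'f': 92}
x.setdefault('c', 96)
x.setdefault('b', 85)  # 85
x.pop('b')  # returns 85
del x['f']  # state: {'c': 5}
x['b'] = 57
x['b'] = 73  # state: {'c': 5, 'b': 73}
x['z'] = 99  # {'c': 5, 'b': 73, 'z': 99}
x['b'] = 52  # {'c': 5, 'b': 52, 'z': 99}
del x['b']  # {'c': 5, 'z': 99}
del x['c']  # {'z': 99}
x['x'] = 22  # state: {'z': 99, 'x': 22}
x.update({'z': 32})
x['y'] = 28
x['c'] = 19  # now {'z': 32, 'x': 22, 'y': 28, 'c': 19}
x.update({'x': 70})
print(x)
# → {'z': 32, 'x': 70, 'y': 28, 'c': 19}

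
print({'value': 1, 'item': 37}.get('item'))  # 37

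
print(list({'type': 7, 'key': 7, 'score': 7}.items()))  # [('type', 7), ('key', 7), ('score', 7)]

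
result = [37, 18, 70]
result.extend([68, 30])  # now [37, 18, 70, 68, 30]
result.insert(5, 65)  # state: [37, 18, 70, 68, 30, 65]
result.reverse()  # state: [65, 30, 68, 70, 18, 37]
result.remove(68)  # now [65, 30, 70, 18, 37]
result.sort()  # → [18, 30, 37, 65, 70]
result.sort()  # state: [18, 30, 37, 65, 70]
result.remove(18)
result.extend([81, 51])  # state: [30, 37, 65, 70, 81, 51]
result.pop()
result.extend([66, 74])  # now [30, 37, 65, 70, 81, 66, 74]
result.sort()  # [30, 37, 65, 66, 70, 74, 81]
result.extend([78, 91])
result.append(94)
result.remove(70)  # [30, 37, 65, 66, 74, 81, 78, 91, 94]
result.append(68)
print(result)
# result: [30, 37, 65, 66, 74, 81, 78, 91, 94, 68]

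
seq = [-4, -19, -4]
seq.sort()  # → [-19, -4, -4]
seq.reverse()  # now [-4, -4, -19]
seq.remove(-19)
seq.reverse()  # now [-4, -4]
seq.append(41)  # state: [-4, -4, 41]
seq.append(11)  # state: [-4, -4, 41, 11]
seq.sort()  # [-4, -4, 11, 41]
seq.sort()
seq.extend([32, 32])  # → [-4, -4, 11, 41, 32, 32]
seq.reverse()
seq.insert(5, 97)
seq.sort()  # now [-4, -4, 11, 32, 32, 41, 97]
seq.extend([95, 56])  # [-4, -4, 11, 32, 32, 41, 97, 95, 56]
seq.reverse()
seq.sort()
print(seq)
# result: [-4, -4, 11, 32, 32, 41, 56, 95, 97]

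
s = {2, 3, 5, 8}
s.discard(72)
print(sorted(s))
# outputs [2, 3, 5, 8]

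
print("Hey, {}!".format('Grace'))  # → Hey, Grace!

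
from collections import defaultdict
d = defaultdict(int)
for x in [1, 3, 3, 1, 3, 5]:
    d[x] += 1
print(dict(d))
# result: {1: 2, 3: 3, 5: 1}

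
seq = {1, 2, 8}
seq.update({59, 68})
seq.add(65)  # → {1, 2, 8, 59, 65, 68}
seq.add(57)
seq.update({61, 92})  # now {1, 2, 8, 57, 59, 61, 65, 68, 92}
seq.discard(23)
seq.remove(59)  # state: {1, 2, 8, 57, 61, 65, 68, 92}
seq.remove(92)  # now {1, 2, 8, 57, 61, 65, 68}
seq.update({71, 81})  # {1, 2, 8, 57, 61, 65, 68, 71, 81}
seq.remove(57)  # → {1, 2, 8, 61, 65, 68, 71, 81}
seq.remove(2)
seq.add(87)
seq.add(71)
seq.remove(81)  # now {1, 8, 61, 65, 68, 71, 87}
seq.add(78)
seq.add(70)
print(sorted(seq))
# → [1, 8, 61, 65, 68, 70, 71, 78, 87]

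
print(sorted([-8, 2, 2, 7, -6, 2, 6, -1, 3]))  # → [-8, -6, -1, 2, 2, 2, 3, 6, 7]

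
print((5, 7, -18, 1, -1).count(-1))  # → 1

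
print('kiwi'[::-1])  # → iwik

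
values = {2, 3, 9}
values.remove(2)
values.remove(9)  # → {3}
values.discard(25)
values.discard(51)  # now {3}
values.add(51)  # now {3, 51}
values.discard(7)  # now {3, 51}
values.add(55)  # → {3, 51, 55}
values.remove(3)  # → {51, 55}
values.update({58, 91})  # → {51, 55, 58, 91}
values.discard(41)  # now {51, 55, 58, 91}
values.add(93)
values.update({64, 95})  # {51, 55, 58, 64, 91, 93, 95}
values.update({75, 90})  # {51, 55, 58, 64, 75, 90, 91, 93, 95}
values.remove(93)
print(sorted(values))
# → [51, 55, 58, 64, 75, 90, 91, 95]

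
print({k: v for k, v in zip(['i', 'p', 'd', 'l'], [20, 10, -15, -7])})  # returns {'i': 20, 'p': 10, 'd': -15, 'l': -7}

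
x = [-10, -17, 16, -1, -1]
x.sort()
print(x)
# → [-17, -10, -1, -1, 16]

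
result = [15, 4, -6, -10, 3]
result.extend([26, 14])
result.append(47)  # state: [15, 4, -6, -10, 3, 26, 14, 47]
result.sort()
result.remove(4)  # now [-10, -6, 3, 14, 15, 26, 47]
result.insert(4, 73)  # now [-10, -6, 3, 14, 73, 15, 26, 47]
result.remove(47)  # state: [-10, -6, 3, 14, 73, 15, 26]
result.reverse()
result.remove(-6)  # [26, 15, 73, 14, 3, -10]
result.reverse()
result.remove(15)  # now [-10, 3, 14, 73, 26]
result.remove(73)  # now [-10, 3, 14, 26]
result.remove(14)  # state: [-10, 3, 26]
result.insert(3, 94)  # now [-10, 3, 26, 94]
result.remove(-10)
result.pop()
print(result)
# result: [3, 26]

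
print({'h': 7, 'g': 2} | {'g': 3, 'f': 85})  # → {'h': 7, 'g': 3, 'f': 85}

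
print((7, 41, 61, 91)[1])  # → 41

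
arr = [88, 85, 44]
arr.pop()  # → 44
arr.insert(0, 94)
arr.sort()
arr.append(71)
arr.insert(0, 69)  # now [69, 85, 88, 94, 71]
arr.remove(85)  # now [69, 88, 94, 71]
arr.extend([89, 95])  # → [69, 88, 94, 71, 89, 95]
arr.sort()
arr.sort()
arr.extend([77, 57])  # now [69, 71, 88, 89, 94, 95, 77, 57]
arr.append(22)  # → [69, 71, 88, 89, 94, 95, 77, 57, 22]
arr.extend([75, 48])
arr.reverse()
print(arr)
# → [48, 75, 22, 57, 77, 95, 94, 89, 88, 71, 69]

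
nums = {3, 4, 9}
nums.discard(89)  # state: {3, 4, 9}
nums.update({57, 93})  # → {3, 4, 9, 57, 93}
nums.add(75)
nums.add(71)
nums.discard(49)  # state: {3, 4, 9, 57, 71, 75, 93}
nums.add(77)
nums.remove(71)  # {3, 4, 9, 57, 75, 77, 93}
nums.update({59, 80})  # {3, 4, 9, 57, 59, 75, 77, 80, 93}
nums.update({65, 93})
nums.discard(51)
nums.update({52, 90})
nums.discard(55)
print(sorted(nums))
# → [3, 4, 9, 52, 57, 59, 65, 75, 77, 80, 90, 93]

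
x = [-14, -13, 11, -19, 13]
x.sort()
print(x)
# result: [-19, -14, -13, 11, 13]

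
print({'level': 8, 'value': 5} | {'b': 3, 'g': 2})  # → {'level': 8, 'value': 5, 'b': 3, 'g': 2}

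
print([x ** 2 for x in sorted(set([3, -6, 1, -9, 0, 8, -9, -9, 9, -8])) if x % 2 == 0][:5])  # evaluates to [64, 36, 0, 64]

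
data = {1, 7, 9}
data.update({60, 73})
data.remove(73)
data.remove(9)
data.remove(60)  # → {1, 7}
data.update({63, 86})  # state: {1, 7, 63, 86}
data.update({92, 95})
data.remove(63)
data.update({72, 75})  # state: {1, 7, 72, 75, 86, 92, 95}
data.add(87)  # {1, 7, 72, 75, 86, 87, 92, 95}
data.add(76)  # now {1, 7, 72, 75, 76, 86, 87, 92, 95}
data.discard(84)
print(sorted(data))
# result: [1, 7, 72, 75, 76, 86, 87, 92, 95]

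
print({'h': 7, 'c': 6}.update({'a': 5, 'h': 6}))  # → None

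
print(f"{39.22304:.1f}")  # 39.2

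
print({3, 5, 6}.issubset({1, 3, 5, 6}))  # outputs True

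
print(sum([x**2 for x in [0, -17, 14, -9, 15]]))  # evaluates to 791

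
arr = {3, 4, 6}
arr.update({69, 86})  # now {3, 4, 6, 69, 86}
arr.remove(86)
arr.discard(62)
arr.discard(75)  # {3, 4, 6, 69}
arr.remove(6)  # {3, 4, 69}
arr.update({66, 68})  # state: {3, 4, 66, 68, 69}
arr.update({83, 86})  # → {3, 4, 66, 68, 69, 83, 86}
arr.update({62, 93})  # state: {3, 4, 62, 66, 68, 69, 83, 86, 93}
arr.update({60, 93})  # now {3, 4, 60, 62, 66, 68, 69, 83, 86, 93}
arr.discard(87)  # {3, 4, 60, 62, 66, 68, 69, 83, 86, 93}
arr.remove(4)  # {3, 60, 62, 66, 68, 69, 83, 86, 93}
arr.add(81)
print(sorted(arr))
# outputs [3, 60, 62, 66, 68, 69, 81, 83, 86, 93]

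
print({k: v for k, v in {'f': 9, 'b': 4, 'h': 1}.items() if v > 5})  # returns {'f': 9}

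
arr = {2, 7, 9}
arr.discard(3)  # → {2, 7, 9}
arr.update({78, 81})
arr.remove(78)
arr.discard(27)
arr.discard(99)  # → {2, 7, 9, 81}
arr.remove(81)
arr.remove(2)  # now {7, 9}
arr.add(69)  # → {7, 9, 69}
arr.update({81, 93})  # {7, 9, 69, 81, 93}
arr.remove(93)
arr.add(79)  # {7, 9, 69, 79, 81}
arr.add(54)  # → {7, 9, 54, 69, 79, 81}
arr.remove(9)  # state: {7, 54, 69, 79, 81}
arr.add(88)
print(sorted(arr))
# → [7, 54, 69, 79, 81, 88]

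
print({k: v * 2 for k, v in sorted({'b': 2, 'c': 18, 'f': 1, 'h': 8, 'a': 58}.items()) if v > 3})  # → {'a': 116, 'c': 36, 'h': 16}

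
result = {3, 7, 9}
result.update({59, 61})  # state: {3, 7, 9, 59, 61}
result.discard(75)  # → {3, 7, 9, 59, 61}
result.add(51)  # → {3, 7, 9, 51, 59, 61}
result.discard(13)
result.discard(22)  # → {3, 7, 9, 51, 59, 61}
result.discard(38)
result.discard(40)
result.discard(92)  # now {3, 7, 9, 51, 59, 61}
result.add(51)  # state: {3, 7, 9, 51, 59, 61}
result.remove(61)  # {3, 7, 9, 51, 59}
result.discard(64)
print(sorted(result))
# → [3, 7, 9, 51, 59]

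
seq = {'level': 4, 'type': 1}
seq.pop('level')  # 4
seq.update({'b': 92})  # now {'type': 1, 'b': 92}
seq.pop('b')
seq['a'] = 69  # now {'type': 1, 'a': 69}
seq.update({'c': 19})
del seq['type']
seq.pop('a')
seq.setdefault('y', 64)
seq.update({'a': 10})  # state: {'c': 19, 'y': 64, 'a': 10}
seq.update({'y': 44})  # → {'c': 19, 'y': 44, 'a': 10}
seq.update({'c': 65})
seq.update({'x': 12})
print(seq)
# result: {'c': 65, 'y': 44, 'a': 10, 'x': 12}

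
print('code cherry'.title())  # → Code Cherry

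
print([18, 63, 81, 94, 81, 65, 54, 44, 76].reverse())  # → None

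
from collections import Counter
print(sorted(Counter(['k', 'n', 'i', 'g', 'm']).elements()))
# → ['g', 'i', 'k', 'm', 'n']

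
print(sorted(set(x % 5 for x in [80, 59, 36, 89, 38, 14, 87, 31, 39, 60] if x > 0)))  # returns [0, 1, 2, 3, 4]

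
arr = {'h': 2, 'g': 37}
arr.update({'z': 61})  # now {'h': 2, 'g': 37, 'z': 61}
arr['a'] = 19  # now {'h': 2, 'g': 37, 'z': 61, 'a': 19}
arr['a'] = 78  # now {'h': 2, 'g': 37, 'z': 61, 'a': 78}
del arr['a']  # {'h': 2, 'g': 37, 'z': 61}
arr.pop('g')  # 37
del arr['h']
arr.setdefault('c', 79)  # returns 79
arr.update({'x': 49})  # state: {'z': 61, 'c': 79, 'x': 49}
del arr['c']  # {'z': 61, 'x': 49}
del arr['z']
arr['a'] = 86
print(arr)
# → {'x': 49, 'a': 86}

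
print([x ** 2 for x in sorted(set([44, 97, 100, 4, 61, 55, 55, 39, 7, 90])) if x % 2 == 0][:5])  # [16, 1936, 8100, 10000]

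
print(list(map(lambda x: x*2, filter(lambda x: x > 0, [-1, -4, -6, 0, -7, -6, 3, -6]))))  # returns [6]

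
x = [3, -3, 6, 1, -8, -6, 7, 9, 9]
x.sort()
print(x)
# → [-8, -6, -3, 1, 3, 6, 7, 9, 9]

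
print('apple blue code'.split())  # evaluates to ['apple', 'blue', 'code']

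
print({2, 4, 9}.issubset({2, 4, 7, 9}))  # True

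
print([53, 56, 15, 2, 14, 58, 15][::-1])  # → [15, 58, 14, 2, 15, 56, 53]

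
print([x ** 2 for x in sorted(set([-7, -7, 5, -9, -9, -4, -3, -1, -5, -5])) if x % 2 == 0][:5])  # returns [16]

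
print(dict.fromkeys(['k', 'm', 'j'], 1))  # {'k': 1, 'm': 1, 'j': 1}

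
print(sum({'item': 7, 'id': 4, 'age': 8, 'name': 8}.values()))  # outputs 27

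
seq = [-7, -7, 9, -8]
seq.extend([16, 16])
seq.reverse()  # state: [16, 16, -8, 9, -7, -7]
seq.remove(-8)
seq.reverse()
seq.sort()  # [-7, -7, 9, 16, 16]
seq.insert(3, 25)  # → [-7, -7, 9, 25, 16, 16]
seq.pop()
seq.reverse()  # [16, 25, 9, -7, -7]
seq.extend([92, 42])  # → [16, 25, 9, -7, -7, 92, 42]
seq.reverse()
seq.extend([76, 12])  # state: [42, 92, -7, -7, 9, 25, 16, 76, 12]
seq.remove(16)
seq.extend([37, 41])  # [42, 92, -7, -7, 9, 25, 76, 12, 37, 41]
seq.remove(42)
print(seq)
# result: [92, -7, -7, 9, 25, 76, 12, 37, 41]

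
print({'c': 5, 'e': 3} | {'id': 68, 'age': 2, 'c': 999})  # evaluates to {'c': 999, 'e': 3, 'id': 68, 'age': 2}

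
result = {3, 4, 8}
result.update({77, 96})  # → {3, 4, 8, 77, 96}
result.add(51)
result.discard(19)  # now {3, 4, 8, 51, 77, 96}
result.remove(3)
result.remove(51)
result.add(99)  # {4, 8, 77, 96, 99}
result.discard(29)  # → {4, 8, 77, 96, 99}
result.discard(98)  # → {4, 8, 77, 96, 99}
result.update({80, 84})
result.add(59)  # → {4, 8, 59, 77, 80, 84, 96, 99}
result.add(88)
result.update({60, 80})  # {4, 8, 59, 60, 77, 80, 84, 88, 96, 99}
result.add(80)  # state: {4, 8, 59, 60, 77, 80, 84, 88, 96, 99}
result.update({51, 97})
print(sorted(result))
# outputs [4, 8, 51, 59, 60, 77, 80, 84, 88, 96, 97, 99]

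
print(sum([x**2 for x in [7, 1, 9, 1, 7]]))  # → 181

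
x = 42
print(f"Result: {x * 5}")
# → Result: 210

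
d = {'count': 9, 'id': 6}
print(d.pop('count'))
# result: 9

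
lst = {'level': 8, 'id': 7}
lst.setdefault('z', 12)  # 12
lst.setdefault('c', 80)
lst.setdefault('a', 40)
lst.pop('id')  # 7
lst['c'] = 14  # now {'level': 8, 'z': 12, 'c': 14, 'a': 40}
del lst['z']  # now {'level': 8, 'c': 14, 'a': 40}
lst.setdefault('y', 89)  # 89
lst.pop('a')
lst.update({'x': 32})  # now {'level': 8, 'c': 14, 'y': 89, 'x': 32}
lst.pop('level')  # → 8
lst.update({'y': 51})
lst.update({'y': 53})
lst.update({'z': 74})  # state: {'c': 14, 'y': 53, 'x': 32, 'z': 74}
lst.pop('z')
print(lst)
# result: {'c': 14, 'y': 53, 'x': 32}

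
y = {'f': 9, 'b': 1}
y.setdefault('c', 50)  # 50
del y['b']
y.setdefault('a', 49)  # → 49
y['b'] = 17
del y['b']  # {'f': 9, 'c': 50, 'a': 49}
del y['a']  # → {'f': 9, 'c': 50}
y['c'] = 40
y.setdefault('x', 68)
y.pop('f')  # 9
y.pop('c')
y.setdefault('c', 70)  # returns 70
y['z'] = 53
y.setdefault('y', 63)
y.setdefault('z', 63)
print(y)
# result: {'x': 68, 'c': 70, 'z': 53, 'y': 63}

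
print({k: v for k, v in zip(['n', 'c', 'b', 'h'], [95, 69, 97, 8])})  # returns {'n': 95, 'c': 69, 'b': 97, 'h': 8}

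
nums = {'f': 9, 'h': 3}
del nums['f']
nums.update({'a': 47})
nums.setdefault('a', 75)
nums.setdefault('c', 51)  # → 51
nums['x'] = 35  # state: {'h': 3, 'a': 47, 'c': 51, 'x': 35}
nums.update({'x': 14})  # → {'h': 3, 'a': 47, 'c': 51, 'x': 14}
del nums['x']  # {'h': 3, 'a': 47, 'c': 51}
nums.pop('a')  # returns 47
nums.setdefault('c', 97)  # 51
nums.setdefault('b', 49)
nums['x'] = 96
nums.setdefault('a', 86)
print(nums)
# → {'h': 3, 'c': 51, 'b': 49, 'x': 96, 'a': 86}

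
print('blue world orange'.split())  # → ['blue', 'world', 'orange']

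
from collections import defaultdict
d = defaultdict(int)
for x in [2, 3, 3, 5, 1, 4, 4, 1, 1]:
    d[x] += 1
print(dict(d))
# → {2: 1, 3: 2, 5: 1, 1: 3, 4: 2}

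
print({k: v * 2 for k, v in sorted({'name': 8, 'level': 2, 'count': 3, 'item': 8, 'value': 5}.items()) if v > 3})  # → {'item': 16, 'name': 16, 'value': 10}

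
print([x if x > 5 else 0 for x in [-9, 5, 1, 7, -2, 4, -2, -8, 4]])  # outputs [0, 0, 0, 7, 0, 0, 0, 0, 0]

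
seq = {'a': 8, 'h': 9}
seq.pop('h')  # 9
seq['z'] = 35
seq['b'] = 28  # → {'a': 8, 'z': 35, 'b': 28}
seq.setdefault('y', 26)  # 26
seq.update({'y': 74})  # {'a': 8, 'z': 35, 'b': 28, 'y': 74}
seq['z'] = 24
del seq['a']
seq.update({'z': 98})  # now {'z': 98, 'b': 28, 'y': 74}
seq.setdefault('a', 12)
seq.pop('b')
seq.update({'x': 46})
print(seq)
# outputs {'z': 98, 'y': 74, 'a': 12, 'x': 46}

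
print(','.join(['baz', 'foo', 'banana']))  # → baz,foo,banana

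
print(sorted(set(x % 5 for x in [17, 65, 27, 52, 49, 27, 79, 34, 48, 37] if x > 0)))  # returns [0, 2, 3, 4]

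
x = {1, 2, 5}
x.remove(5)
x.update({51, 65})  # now {1, 2, 51, 65}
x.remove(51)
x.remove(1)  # {2, 65}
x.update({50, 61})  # {2, 50, 61, 65}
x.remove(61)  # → {2, 50, 65}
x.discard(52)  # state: {2, 50, 65}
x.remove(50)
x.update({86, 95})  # {2, 65, 86, 95}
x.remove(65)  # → {2, 86, 95}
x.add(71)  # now {2, 71, 86, 95}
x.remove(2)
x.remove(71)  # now {86, 95}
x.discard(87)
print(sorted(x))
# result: [86, 95]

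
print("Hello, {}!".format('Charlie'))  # Hello, Charlie!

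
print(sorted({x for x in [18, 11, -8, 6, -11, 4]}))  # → [-11, -8, 4, 6, 11, 18]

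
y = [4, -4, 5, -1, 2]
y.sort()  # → [-4, -1, 2, 4, 5]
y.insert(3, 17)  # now [-4, -1, 2, 17, 4, 5]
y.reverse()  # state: [5, 4, 17, 2, -1, -4]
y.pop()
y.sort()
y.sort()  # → [-1, 2, 4, 5, 17]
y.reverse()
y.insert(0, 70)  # [70, 17, 5, 4, 2, -1]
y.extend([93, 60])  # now [70, 17, 5, 4, 2, -1, 93, 60]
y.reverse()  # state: [60, 93, -1, 2, 4, 5, 17, 70]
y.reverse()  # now [70, 17, 5, 4, 2, -1, 93, 60]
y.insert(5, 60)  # [70, 17, 5, 4, 2, 60, -1, 93, 60]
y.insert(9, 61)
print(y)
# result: [70, 17, 5, 4, 2, 60, -1, 93, 60, 61]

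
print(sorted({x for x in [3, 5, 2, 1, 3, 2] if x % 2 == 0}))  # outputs [2]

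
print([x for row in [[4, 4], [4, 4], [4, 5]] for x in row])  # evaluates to [4, 4, 4, 4, 4, 5]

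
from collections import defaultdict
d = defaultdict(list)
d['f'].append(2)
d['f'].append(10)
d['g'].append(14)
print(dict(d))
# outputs {'f': [2, 10], 'g': [14]}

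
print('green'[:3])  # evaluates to gre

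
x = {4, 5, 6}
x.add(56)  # {4, 5, 6, 56}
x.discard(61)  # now {4, 5, 6, 56}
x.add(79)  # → {4, 5, 6, 56, 79}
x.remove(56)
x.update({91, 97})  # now {4, 5, 6, 79, 91, 97}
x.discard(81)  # {4, 5, 6, 79, 91, 97}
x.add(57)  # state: {4, 5, 6, 57, 79, 91, 97}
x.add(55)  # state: {4, 5, 6, 55, 57, 79, 91, 97}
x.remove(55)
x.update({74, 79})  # {4, 5, 6, 57, 74, 79, 91, 97}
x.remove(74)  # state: {4, 5, 6, 57, 79, 91, 97}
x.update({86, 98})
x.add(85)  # {4, 5, 6, 57, 79, 85, 86, 91, 97, 98}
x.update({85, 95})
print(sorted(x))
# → [4, 5, 6, 57, 79, 85, 86, 91, 95, 97, 98]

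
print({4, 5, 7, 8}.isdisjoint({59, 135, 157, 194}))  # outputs True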